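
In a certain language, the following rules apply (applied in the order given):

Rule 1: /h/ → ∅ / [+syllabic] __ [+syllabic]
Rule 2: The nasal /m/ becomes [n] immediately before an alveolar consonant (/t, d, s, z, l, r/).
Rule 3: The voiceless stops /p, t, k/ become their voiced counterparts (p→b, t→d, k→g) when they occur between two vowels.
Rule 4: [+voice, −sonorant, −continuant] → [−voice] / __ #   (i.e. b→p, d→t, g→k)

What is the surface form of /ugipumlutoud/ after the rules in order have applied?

ugibunludout

Rule 1 (intervocalic h-deletion): no segment meets the environment; /ugipumlutoud/ is unchanged.
Rule 2 (nasal place assimilation): /m/ precedes the alveolar consonant /l/, so it assimilates in place to [n]. /ugipumlutoud/ → ugipunlutoud.
Rule 3 (intervocalic voicing): /p/ is a voiceless stop between vowels /i/ and /u/, so it voices to [b]. /t/ is a voiceless stop between vowels /u/ and /o/, so it voices to [d]. /ugipunlutoud/ → ugibunludoud.
Rule 4 (final devoicing): /d/ is a voiced stop in word-final position, so it devoices to [t]. /ugibunludoud/ → ugibunludout.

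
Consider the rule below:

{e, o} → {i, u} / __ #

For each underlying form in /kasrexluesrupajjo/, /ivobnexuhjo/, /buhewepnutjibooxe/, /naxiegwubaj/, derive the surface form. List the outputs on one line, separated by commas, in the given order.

/kasrexluesrupajjo/: /o/ is a mid vowel in word-final position, so it raises to [u]. → [kasrexluesrupajju].
/ivobnexuhjo/: /o/ is a mid vowel in word-final position, so it raises to [u]. → [ivobnexuhju].
/buhewepnutjibooxe/: /e/ is a mid vowel in word-final position, so it raises to [i]. → [buhewepnutjibooxi].
/naxiegwubaj/: the rule's environment is not met; surfaces unchanged as [naxiegwubaj].

kasrexluesrupajju, ivobnexuhju, buhewepnutjibooxi, naxiegwubaj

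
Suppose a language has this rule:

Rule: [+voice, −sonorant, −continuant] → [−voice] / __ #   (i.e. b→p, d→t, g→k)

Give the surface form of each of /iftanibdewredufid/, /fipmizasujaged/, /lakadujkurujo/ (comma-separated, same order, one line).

iftanibdewredufit, fipmizasujaget, lakadujkurujo

/iftanibdewredufid/: /d/ is a voiced stop in word-final position, so it devoices to [t]. → [iftanibdewredufit].
/fipmizasujaged/: /d/ is a voiced stop in word-final position, so it devoices to [t]. → [fipmizasujaget].
/lakadujkurujo/: the rule's environment is not met; surfaces unchanged as [lakadujkurujo].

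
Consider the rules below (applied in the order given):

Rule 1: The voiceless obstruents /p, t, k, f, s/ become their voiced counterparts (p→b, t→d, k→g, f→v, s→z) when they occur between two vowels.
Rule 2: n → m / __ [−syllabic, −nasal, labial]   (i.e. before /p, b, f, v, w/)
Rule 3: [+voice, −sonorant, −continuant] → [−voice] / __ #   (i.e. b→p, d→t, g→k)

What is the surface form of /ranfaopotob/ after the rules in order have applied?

ramfaobodop

Rule 1 (intervocalic voicing): /p/ is a voiceless obstruent between vowels /o/ and /o/, so it voices to [b]. /t/ is a voiceless obstruent between vowels /o/ and /o/, so it voices to [d]. /ranfaopotob/ → ranfaobodob.
Rule 2 (nasal place assimilation): /n/ precedes the labial consonant /f/, so it assimilates in place to [m]. /ranfaobodob/ → ramfaobodob.
Rule 3 (final devoicing): /b/ is a voiced stop in word-final position, so it devoices to [p]. /ramfaobodob/ → ramfaobodop.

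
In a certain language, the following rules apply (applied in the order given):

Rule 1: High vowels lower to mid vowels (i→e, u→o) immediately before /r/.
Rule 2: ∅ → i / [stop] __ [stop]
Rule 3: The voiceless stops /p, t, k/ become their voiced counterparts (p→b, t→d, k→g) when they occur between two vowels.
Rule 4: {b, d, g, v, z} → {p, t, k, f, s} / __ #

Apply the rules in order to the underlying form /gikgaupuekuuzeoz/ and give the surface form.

Rule 1 (pre-rhotic lowering): no segment meets the environment; /gikgaupuekuuzeoz/ is unchanged.
Rule 2 (stop-cluster i-epenthesis): /k/ and /g/ form a stop–stop cluster, so [i] is inserted between them. /gikgaupuekuuzeoz/ → gikigaupuekuuzeoz.
Rule 3 (intervocalic voicing): /k/ is a voiceless stop between vowels /i/ and /i/, so it voices to [g]. /p/ is a voiceless stop between vowels /u/ and /u/, so it voices to [b]. /k/ is a voiceless stop between vowels /e/ and /u/, so it voices to [g]. /gikigaupuekuuzeoz/ → gigigaubueguuzeoz.
Rule 4 (final devoicing): /z/ is a voiced obstruent in word-final position, so it devoices to [s]. /gigigaubueguuzeoz/ → gigigaubueguuzeos.

gigigaubueguuzeos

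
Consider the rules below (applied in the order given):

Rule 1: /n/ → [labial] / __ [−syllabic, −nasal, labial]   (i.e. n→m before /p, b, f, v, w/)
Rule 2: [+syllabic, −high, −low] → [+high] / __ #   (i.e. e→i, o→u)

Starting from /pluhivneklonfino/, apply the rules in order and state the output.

pluhivneklomfinu

Rule 1 (nasal place assimilation): /n/ precedes the labial consonant /f/, so it assimilates in place to [m]. /pluhivneklonfino/ → pluhivneklomfino.
Rule 2 (final vowel raising): /o/ is a mid vowel in word-final position, so it raises to [u]. /pluhivneklomfino/ → pluhivneklomfinu.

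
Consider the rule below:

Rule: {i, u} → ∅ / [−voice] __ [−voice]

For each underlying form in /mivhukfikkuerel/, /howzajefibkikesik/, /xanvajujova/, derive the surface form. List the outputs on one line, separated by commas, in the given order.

/mivhukfikkuerel/: /u/ is a high vowel flanked by voiceless consonants /h/ and /k/, so it deletes. /i/ is a high vowel flanked by voiceless consonants /f/ and /k/, so it deletes. → [mivhkfkkuerel].
/howzajefibkikesik/: /i/ is a high vowel flanked by voiceless consonants /k/ and /k/, so it deletes. /i/ is a high vowel flanked by voiceless consonants /s/ and /k/, so it deletes. → [howzajefibkkesk].
/xanvajujova/: the rule's environment is not met; surfaces unchanged as [xanvajujova].

mivhkfkkuerel, howzajefibkkesk, xanvajujova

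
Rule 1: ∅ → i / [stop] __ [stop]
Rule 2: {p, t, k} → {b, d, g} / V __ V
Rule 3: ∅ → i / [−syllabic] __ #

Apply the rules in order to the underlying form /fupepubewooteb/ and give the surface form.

fubebubewoodebi

Rule 1 (stop-cluster i-epenthesis): no segment meets the environment; /fupepubewooteb/ is unchanged.
Rule 2 (intervocalic voicing): /p/ is a voiceless stop between vowels /u/ and /e/, so it voices to [b]. /p/ is a voiceless stop between vowels /e/ and /u/, so it voices to [b]. /t/ is a voiceless stop between vowels /o/ and /e/, so it voices to [d]. /fupepubewooteb/ → fubebubewoodeb.
Rule 3 (final i-epenthesis): the form ends in the consonant /b/, so [i] is inserted word-finally. /fubebubewoodeb/ → fubebubewoodebi.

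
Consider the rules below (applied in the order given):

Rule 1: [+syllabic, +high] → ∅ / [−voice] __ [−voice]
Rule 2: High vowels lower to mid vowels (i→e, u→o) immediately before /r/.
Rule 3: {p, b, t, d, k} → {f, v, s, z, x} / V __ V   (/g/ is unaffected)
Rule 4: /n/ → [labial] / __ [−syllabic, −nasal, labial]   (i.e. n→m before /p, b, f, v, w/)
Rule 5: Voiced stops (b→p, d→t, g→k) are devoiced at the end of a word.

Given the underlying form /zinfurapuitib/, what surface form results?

Rule 1 (high vowel syncope): no segment meets the environment; /zinfurapuitib/ is unchanged.
Rule 2 (pre-rhotic lowering): /u/ is a high vowel immediately before /r/, so it lowers to [o]. /zinfurapuitib/ → zinforapuitib.
Rule 3 (intervocalic spirantization): /p/ is a stop between vowels /a/ and /u/, so it spirantizes to the fricative [f]. /t/ is a stop between vowels /i/ and /i/, so it spirantizes to the fricative [s]. /zinforapuitib/ → zinforafuisib.
Rule 4 (nasal place assimilation): /n/ precedes the labial consonant /f/, so it assimilates in place to [m]. /zinforafuisib/ → zimforafuisib.
Rule 5 (final devoicing): /b/ is a voiced stop in word-final position, so it devoices to [p]. /zimforafuisib/ → zimforafuisip.

zimforafuisip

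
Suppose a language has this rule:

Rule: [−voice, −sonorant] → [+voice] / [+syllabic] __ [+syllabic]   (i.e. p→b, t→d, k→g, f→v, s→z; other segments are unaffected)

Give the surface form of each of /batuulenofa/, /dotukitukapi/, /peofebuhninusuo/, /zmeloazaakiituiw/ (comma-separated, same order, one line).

/batuulenofa/: /t/ is a voiceless obstruent between vowels /a/ and /u/, so it voices to [d]. /f/ is a voiceless obstruent between vowels /o/ and /a/, so it voices to [v]. → [baduulenova].
/dotukitukapi/: /t/ is a voiceless obstruent between vowels /o/ and /u/, so it voices to [d]. /k/ is a voiceless obstruent between vowels /u/ and /i/, so it voices to [g]. /t/ is a voiceless obstruent between vowels /i/ and /u/, so it voices to [d]. /k/ is a voiceless obstruent between vowels /u/ and /a/, so it voices to [g]. /p/ is a voiceless obstruent between vowels /a/ and /i/, so it voices to [b]. → [dodugidugabi].
/peofebuhninusuo/: /f/ is a voiceless obstruent between vowels /o/ and /e/, so it voices to [v]. /s/ is a voiceless obstruent between vowels /u/ and /u/, so it voices to [z]. → [peovebuhninuzuo].
/zmeloazaakiituiw/: /k/ is a voiceless obstruent between vowels /a/ and /i/, so it voices to [g]. /t/ is a voiceless obstruent between vowels /i/ and /u/, so it voices to [d]. → [zmeloazaagiiduiw].

baduulenova, dodugidugabi, peovebuhninuzuo, zmeloazaagiiduiw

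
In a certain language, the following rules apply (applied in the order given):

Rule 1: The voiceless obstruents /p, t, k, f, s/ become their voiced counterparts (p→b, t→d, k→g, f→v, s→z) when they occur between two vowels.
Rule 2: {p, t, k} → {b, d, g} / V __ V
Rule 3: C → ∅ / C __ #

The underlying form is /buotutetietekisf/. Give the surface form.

Rule 1 (intervocalic voicing): /t/ is a voiceless obstruent between vowels /o/ and /u/, so it voices to [d]. /t/ is a voiceless obstruent between vowels /u/ and /e/, so it voices to [d]. /t/ is a voiceless obstruent between vowels /e/ and /i/, so it voices to [d]. /t/ is a voiceless obstruent between vowels /e/ and /e/, so it voices to [d]. /k/ is a voiceless obstruent between vowels /e/ and /i/, so it voices to [g]. /buotutetietekisf/ → buodudediedegisf.
Rule 2 (intervocalic voicing): no segment meets the environment; /buodudediedegisf/ is unchanged.
Rule 3 (final cluster simplification): /f/ is the second consonant of a word-final cluster /sf/, so it deletes. /buodudediedegisf/ → buodudediedegis.

buodudediedegis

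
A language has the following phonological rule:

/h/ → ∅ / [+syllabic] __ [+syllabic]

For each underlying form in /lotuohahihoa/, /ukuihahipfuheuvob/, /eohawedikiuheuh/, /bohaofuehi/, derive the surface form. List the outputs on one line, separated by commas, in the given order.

lotuoaioa, ukuiaipfueuvob, eoawedikiueuh, boaofuei

/lotuohahihoa/: /h/ occurs between vowels /o/ and /a/, so it deletes. /h/ occurs between vowels /a/ and /i/, so it deletes. /h/ occurs between vowels /i/ and /o/, so it deletes. → [lotuoaioa].
/ukuihahipfuheuvob/: /h/ occurs between vowels /i/ and /a/, so it deletes. /h/ occurs between vowels /a/ and /i/, so it deletes. /h/ occurs between vowels /u/ and /e/, so it deletes. → [ukuiaipfueuvob].
/eohawedikiuheuh/: /h/ occurs between vowels /o/ and /a/, so it deletes. /h/ occurs between vowels /u/ and /e/, so it deletes. → [eoawedikiueuh].
/bohaofuehi/: /h/ occurs between vowels /o/ and /a/, so it deletes. /h/ occurs between vowels /e/ and /i/, so it deletes. → [boaofuei].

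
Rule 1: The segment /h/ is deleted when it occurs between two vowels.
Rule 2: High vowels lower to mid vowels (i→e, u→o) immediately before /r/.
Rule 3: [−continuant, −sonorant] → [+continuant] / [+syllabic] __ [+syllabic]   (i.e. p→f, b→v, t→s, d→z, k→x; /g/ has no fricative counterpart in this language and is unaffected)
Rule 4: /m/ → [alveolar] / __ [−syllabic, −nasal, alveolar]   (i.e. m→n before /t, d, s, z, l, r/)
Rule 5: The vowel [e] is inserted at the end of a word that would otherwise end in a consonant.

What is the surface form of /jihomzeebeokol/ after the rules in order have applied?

Rule 1 (intervocalic h-deletion): /h/ occurs between vowels /i/ and /o/, so it deletes. /jihomzeebeokol/ → jiomzeebeokol.
Rule 2 (pre-rhotic lowering): no segment meets the environment; /jiomzeebeokol/ is unchanged.
Rule 3 (intervocalic spirantization): /b/ is a stop between vowels /e/ and /e/, so it spirantizes to the fricative [v]. /k/ is a stop between vowels /o/ and /o/, so it spirantizes to the fricative [x]. /jiomzeebeokol/ → jiomzeeveoxol.
Rule 4 (nasal place assimilation): /m/ precedes the alveolar consonant /z/, so it assimilates in place to [n]. /jiomzeeveoxol/ → jionzeeveoxol.
Rule 5 (final e-epenthesis): the form ends in the consonant /l/, so [e] is inserted word-finally. /jionzeeveoxol/ → jionzeeveoxole.

jionzeeveoxole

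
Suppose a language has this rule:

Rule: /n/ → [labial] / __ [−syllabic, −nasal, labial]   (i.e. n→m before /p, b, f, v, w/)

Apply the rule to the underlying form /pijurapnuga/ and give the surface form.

No segment of /pijurapnuga/ meets the structural description of the rule, so the form surfaces unchanged.

pijurapnuga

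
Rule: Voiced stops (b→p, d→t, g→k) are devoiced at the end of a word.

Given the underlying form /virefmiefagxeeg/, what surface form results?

virefmiefagxeek

Scanning /virefmiefagxeeg/: /g/ at position 11 is not in the conditioning environment; /g/ is a voiced stop in word-final position, so it devoices to [k].
Result: [virefmiefagxeek].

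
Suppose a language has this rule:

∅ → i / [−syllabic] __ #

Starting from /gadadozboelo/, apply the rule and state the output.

No segment of /gadadozboelo/ meets the structural description of the rule, so the form surfaces unchanged.

gadadozboelo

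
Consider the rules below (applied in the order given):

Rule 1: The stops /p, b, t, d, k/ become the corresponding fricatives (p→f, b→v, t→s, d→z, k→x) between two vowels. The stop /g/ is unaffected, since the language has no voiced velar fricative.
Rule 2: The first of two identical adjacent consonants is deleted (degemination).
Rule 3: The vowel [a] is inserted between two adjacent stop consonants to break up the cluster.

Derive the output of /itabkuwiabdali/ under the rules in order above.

Rule 1 (intervocalic spirantization): /t/ is a stop between vowels /i/ and /a/, so it spirantizes to the fricative [s]. /itabkuwiabdali/ → isabkuwiabdali.
Rule 2 (degemination): no segment meets the environment; /isabkuwiabdali/ is unchanged.
Rule 3 (stop-cluster a-epenthesis): /b/ and /k/ form a stop–stop cluster, so [a] is inserted between them. /b/ and /d/ form a stop–stop cluster, so [a] is inserted between them. /isabkuwiabdali/ → isabakuwiabadali.

isabakuwiabadali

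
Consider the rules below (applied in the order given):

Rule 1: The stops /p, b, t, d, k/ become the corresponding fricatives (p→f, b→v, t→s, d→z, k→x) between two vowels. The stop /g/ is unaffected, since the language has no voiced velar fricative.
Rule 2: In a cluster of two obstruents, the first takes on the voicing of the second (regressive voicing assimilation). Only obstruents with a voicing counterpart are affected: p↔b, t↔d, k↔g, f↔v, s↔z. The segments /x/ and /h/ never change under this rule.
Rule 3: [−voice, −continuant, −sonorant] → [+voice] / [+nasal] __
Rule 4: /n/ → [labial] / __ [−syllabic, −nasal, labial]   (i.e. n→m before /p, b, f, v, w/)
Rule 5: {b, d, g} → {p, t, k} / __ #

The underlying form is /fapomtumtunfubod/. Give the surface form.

Rule 1 (intervocalic spirantization): /p/ is a stop between vowels /a/ and /o/, so it spirantizes to the fricative [f]. /b/ is a stop between vowels /u/ and /o/, so it spirantizes to the fricative [v]. /fapomtumtunfubod/ → fafomtumtunfuvod.
Rule 2 (regressive voicing assimilation): no segment meets the environment; /fafomtumtunfuvod/ is unchanged.
Rule 3 (post-nasal voicing): /t/ is a voiceless stop immediately after the nasal /m/, so it voices to [d]. /t/ is a voiceless stop immediately after the nasal /m/, so it voices to [d]. /fafomtumtunfuvod/ → fafomdumdunfuvod.
Rule 4 (nasal place assimilation): /n/ precedes the labial consonant /f/, so it assimilates in place to [m]. /fafomdumdunfuvod/ → fafomdumdumfuvod.
Rule 5 (final devoicing): /d/ is a voiced stop in word-final position, so it devoices to [t]. /fafomdumdumfuvod/ → fafomdumdumfuvot.

fafomdumdumfuvot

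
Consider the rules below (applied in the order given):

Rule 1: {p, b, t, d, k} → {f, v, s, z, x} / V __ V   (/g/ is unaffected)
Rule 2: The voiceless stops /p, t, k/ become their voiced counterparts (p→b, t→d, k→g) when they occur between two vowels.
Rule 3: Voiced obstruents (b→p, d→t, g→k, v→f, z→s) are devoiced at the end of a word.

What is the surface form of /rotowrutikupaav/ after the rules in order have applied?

rosowrusixufaaf

Rule 1 (intervocalic spirantization): /t/ is a stop between vowels /o/ and /o/, so it spirantizes to the fricative [s]. /t/ is a stop between vowels /u/ and /i/, so it spirantizes to the fricative [s]. /k/ is a stop between vowels /i/ and /u/, so it spirantizes to the fricative [x]. /p/ is a stop between vowels /u/ and /a/, so it spirantizes to the fricative [f]. /rotowrutikupaav/ → rosowrusixufaav.
Rule 2 (intervocalic voicing): no segment meets the environment; /rosowrusixufaav/ is unchanged.
Rule 3 (final devoicing): /v/ is a voiced obstruent in word-final position, so it devoices to [f]. /rosowrusixufaav/ → rosowrusixufaaf.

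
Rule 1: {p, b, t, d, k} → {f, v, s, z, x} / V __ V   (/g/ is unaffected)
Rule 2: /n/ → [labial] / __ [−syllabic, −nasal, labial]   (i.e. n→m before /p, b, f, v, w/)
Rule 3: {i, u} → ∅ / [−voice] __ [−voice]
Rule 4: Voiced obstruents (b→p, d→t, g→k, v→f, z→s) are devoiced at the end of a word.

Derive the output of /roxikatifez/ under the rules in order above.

Rule 1 (intervocalic spirantization): /k/ is a stop between vowels /i/ and /a/, so it spirantizes to the fricative [x]. /t/ is a stop between vowels /a/ and /i/, so it spirantizes to the fricative [s]. /roxikatifez/ → roxixasifez.
Rule 2 (nasal place assimilation): no segment meets the environment; /roxixasifez/ is unchanged.
Rule 3 (high vowel syncope): /i/ is a high vowel flanked by voiceless consonants /x/ and /x/, so it deletes. /i/ is a high vowel flanked by voiceless consonants /s/ and /f/, so it deletes. /roxixasifez/ → roxxasfez.
Rule 4 (final devoicing): /z/ is a voiced obstruent in word-final position, so it devoices to [s]. /roxxasfez/ → roxxasfes.

roxxasfes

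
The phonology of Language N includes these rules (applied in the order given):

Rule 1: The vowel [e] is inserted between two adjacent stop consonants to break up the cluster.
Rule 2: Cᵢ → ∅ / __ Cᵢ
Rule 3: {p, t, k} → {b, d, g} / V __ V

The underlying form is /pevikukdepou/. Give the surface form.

pevigugedebou

Rule 1 (stop-cluster e-epenthesis): /k/ and /d/ form a stop–stop cluster, so [e] is inserted between them. /pevikukdepou/ → pevikukedepou.
Rule 2 (degemination): no segment meets the environment; /pevikukedepou/ is unchanged.
Rule 3 (intervocalic voicing): /k/ is a voiceless stop between vowels /i/ and /u/, so it voices to [g]. /k/ is a voiceless stop between vowels /u/ and /e/, so it voices to [g]. /p/ is a voiceless stop between vowels /e/ and /o/, so it voices to [b]. /pevikukedepou/ → pevigugedebou.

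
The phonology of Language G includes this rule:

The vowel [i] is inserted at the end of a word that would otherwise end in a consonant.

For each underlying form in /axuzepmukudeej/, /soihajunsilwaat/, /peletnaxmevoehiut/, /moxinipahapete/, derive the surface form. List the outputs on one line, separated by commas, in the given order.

/axuzepmukudeej/: the form ends in the consonant /j/, so [i] is inserted word-finally. → [axuzepmukudeeji].
/soihajunsilwaat/: the form ends in the consonant /t/, so [i] is inserted word-finally. → [soihajunsilwaati].
/peletnaxmevoehiut/: the form ends in the consonant /t/, so [i] is inserted word-finally. → [peletnaxmevoehiuti].
/moxinipahapete/: the rule's environment is not met; surfaces unchanged as [moxinipahapete].

axuzepmukudeeji, soihajunsilwaati, peletnaxmevoehiuti, moxinipahapete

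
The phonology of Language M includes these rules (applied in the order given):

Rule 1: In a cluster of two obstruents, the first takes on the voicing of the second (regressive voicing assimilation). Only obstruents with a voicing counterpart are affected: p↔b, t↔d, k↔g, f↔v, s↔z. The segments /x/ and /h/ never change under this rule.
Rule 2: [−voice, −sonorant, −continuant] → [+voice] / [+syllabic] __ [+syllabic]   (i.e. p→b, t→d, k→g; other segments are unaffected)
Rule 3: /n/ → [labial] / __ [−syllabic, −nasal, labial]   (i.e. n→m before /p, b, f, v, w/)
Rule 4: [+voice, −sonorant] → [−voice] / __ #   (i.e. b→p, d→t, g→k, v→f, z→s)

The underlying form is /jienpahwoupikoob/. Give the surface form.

Rule 1 (regressive voicing assimilation): no segment meets the environment; /jienpahwoupikoob/ is unchanged.
Rule 2 (intervocalic voicing): /p/ is a voiceless stop between vowels /u/ and /i/, so it voices to [b]. /k/ is a voiceless stop between vowels /i/ and /o/, so it voices to [g]. /jienpahwoupikoob/ → jienpahwoubigoob.
Rule 3 (nasal place assimilation): /n/ precedes the labial consonant /p/, so it assimilates in place to [m]. /jienpahwoubigoob/ → jiempahwoubigoob.
Rule 4 (final devoicing): /b/ is a voiced obstruent in word-final position, so it devoices to [p]. /jiempahwoubigoob/ → jiempahwoubigoop.

jiempahwoubigoop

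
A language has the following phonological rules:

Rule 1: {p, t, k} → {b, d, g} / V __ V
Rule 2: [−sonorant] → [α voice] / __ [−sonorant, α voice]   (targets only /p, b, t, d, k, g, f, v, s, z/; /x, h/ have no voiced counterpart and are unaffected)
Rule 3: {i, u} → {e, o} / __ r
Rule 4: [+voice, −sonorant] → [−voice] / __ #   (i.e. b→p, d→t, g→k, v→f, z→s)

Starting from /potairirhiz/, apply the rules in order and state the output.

Rule 1 (intervocalic voicing): /t/ is a voiceless stop between vowels /o/ and /a/, so it voices to [d]. /potairirhiz/ → podairirhiz.
Rule 2 (regressive voicing assimilation): no segment meets the environment; /podairirhiz/ is unchanged.
Rule 3 (pre-rhotic lowering): /i/ is a high vowel immediately before /r/, so it lowers to [e]. /i/ is a high vowel immediately before /r/, so it lowers to [e]. /podairirhiz/ → podaererhiz.
Rule 4 (final devoicing): /z/ is a voiced obstruent in word-final position, so it devoices to [s]. /podaererhiz/ → podaererhis.

podaererhis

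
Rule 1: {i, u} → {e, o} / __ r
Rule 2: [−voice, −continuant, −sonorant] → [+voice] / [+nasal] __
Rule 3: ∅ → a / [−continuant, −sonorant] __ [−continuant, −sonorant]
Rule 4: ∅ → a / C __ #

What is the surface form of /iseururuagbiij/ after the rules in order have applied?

iseororuagabiija

Rule 1 (pre-rhotic lowering): /u/ is a high vowel immediately before /r/, so it lowers to [o]. /u/ is a high vowel immediately before /r/, so it lowers to [o]. /iseururuagbiij/ → iseororuagbiij.
Rule 2 (post-nasal voicing): no segment meets the environment; /iseororuagbiij/ is unchanged.
Rule 3 (stop-cluster a-epenthesis): /g/ and /b/ form a stop–stop cluster, so [a] is inserted between them. /iseororuagbiij/ → iseororuagabiij.
Rule 4 (final a-epenthesis): the form ends in the consonant /j/, so [a] is inserted word-finally. /iseororuagabiij/ → iseororuagabiija.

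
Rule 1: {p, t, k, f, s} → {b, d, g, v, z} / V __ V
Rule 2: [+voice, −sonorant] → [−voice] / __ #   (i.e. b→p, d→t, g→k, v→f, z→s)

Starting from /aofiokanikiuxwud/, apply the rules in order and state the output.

aovioganigiuxwut

Rule 1 (intervocalic voicing): /f/ is a voiceless obstruent between vowels /o/ and /i/, so it voices to [v]. /k/ is a voiceless obstruent between vowels /o/ and /a/, so it voices to [g]. /k/ is a voiceless obstruent between vowels /i/ and /i/, so it voices to [g]. /aofiokanikiuxwud/ → aovioganigiuxwud.
Rule 2 (final devoicing): /d/ is a voiced obstruent in word-final position, so it devoices to [t]. /aovioganigiuxwud/ → aovioganigiuxwut.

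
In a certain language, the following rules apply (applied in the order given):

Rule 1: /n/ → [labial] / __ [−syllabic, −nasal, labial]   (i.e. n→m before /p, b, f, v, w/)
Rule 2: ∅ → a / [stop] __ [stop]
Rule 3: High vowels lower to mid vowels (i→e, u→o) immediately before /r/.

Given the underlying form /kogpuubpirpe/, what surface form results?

kogapuubaperpe

Rule 1 (nasal place assimilation): no segment meets the environment; /kogpuubpirpe/ is unchanged.
Rule 2 (stop-cluster a-epenthesis): /g/ and /p/ form a stop–stop cluster, so [a] is inserted between them. /b/ and /p/ form a stop–stop cluster, so [a] is inserted between them. /kogpuubpirpe/ → kogapuubapirpe.
Rule 3 (pre-rhotic lowering): /i/ is a high vowel immediately before /r/, so it lowers to [e]. /kogapuubapirpe/ → kogapuubaperpe.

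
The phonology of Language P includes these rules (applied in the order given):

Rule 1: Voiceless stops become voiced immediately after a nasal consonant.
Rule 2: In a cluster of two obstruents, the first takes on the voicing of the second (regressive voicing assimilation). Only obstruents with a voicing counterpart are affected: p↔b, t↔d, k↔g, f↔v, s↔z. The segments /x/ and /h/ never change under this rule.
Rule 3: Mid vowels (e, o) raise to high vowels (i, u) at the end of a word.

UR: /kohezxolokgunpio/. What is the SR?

Rule 1 (post-nasal voicing): /p/ is a voiceless stop immediately after the nasal /n/, so it voices to [b]. /kohezxolokgunpio/ → kohezxolokgunbio.
Rule 2 (regressive voicing assimilation): /z/ precedes the voiceless obstruent /x/, so it devoices to [s] by assimilation. /k/ precedes the voiced obstruent /g/, so it voices to [g] by assimilation. /kohezxolokgunbio/ → kohesxologgunbio.
Rule 3 (final vowel raising): /o/ is a mid vowel in word-final position, so it raises to [u]. /kohesxologgunbio/ → kohesxologgunbiu.

kohesxologgunbiu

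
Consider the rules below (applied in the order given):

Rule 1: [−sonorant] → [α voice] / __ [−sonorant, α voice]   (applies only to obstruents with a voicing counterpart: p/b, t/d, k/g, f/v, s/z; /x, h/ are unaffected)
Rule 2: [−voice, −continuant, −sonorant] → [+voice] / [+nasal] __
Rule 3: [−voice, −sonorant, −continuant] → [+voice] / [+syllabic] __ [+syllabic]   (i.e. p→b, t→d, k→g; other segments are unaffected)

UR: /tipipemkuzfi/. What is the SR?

tibibemgusfi

Rule 1 (regressive voicing assimilation): /z/ precedes the voiceless obstruent /f/, so it devoices to [s] by assimilation. /tipipemkuzfi/ → tipipemkusfi.
Rule 2 (post-nasal voicing): /k/ is a voiceless stop immediately after the nasal /m/, so it voices to [g]. /tipipemkusfi/ → tipipemgusfi.
Rule 3 (intervocalic voicing): /p/ is a voiceless stop between vowels /i/ and /i/, so it voices to [b]. /p/ is a voiceless stop between vowels /i/ and /e/, so it voices to [b]. /tipipemgusfi/ → tibibemgusfi.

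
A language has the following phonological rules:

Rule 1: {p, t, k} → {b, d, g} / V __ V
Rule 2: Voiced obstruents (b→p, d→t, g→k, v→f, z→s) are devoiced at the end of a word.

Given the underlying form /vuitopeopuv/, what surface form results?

Rule 1 (intervocalic voicing): /t/ is a voiceless stop between vowels /i/ and /o/, so it voices to [d]. /p/ is a voiceless stop between vowels /o/ and /e/, so it voices to [b]. /p/ is a voiceless stop between vowels /o/ and /u/, so it voices to [b]. /vuitopeopuv/ → vuidobeobuv.
Rule 2 (final devoicing): /v/ is a voiced obstruent in word-final position, so it devoices to [f]. /vuidobeobuv/ → vuidobeobuf.

vuidobeobuf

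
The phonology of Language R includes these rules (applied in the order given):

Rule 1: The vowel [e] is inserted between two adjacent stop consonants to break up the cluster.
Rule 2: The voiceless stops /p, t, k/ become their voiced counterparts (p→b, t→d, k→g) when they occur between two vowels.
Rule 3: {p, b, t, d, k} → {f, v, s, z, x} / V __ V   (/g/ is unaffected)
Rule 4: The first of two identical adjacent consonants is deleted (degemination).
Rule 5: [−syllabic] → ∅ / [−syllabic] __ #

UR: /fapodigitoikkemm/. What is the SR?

Rule 1 (stop-cluster e-epenthesis): /k/ and /k/ form a stop–stop cluster, so [e] is inserted between them. /fapodigitoikkemm/ → fapodigitoikekemm.
Rule 2 (intervocalic voicing): /p/ is a voiceless stop between vowels /a/ and /o/, so it voices to [b]. /t/ is a voiceless stop between vowels /i/ and /o/, so it voices to [d]. /k/ is a voiceless stop between vowels /i/ and /e/, so it voices to [g]. /k/ is a voiceless stop between vowels /e/ and /e/, so it voices to [g]. /fapodigitoikekemm/ → fabodigidoigegemm.
Rule 3 (intervocalic spirantization): /b/ is a stop between vowels /a/ and /o/, so it spirantizes to the fricative [v]. /d/ is a stop between vowels /o/ and /i/, so it spirantizes to the fricative [z]. /d/ is a stop between vowels /i/ and /o/, so it spirantizes to the fricative [z]. /fabodigidoigegemm/ → favozigizoigegemm.
Rule 4 (degemination): /mm/ is a geminate; the first /m/ deletes. /favozigizoigegemm/ → favozigizoigegem.
Rule 5 (final cluster simplification): no segment meets the environment; /favozigizoigegem/ is unchanged.

favozigizoigegem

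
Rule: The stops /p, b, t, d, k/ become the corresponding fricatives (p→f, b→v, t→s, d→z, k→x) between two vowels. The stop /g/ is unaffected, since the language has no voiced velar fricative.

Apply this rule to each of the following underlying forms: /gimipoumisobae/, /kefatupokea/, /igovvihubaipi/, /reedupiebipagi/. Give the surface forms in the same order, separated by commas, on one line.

/gimipoumisobae/: /p/ is a stop between vowels /i/ and /o/, so it spirantizes to the fricative [f]. /b/ is a stop between vowels /o/ and /a/, so it spirantizes to the fricative [v]. → [gimifoumisovae].
/kefatupokea/: /t/ is a stop between vowels /a/ and /u/, so it spirantizes to the fricative [s]. /p/ is a stop between vowels /u/ and /o/, so it spirantizes to the fricative [f]. /k/ is a stop between vowels /o/ and /e/, so it spirantizes to the fricative [x]. → [kefasufoxea].
/igovvihubaipi/: /b/ is a stop between vowels /u/ and /a/, so it spirantizes to the fricative [v]. /p/ is a stop between vowels /i/ and /i/, so it spirantizes to the fricative [f]. → [igovvihuvaifi].
/reedupiebipagi/: /d/ is a stop between vowels /e/ and /u/, so it spirantizes to the fricative [z]. /p/ is a stop between vowels /u/ and /i/, so it spirantizes to the fricative [f]. /b/ is a stop between vowels /e/ and /i/, so it spirantizes to the fricative [v]. /p/ is a stop between vowels /i/ and /a/, so it spirantizes to the fricative [f]. → [reezufievifagi].

gimifoumisovae, kefasufoxea, igovvihuvaifi, reezufievifagi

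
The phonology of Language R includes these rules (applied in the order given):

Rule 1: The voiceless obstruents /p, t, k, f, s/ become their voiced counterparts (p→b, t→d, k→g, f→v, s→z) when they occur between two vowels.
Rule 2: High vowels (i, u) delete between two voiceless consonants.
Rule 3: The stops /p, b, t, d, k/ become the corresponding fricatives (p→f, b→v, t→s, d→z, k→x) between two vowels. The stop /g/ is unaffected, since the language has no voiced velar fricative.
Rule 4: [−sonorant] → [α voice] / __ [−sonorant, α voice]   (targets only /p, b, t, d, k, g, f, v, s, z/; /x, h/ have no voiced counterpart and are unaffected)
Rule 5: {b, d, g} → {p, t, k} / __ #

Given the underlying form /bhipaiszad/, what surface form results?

Rule 1 (intervocalic voicing): /p/ is a voiceless obstruent between vowels /i/ and /a/, so it voices to [b]. /bhipaiszad/ → bhibaiszad.
Rule 2 (high vowel syncope): no segment meets the environment; /bhibaiszad/ is unchanged.
Rule 3 (intervocalic spirantization): /b/ is a stop between vowels /i/ and /a/, so it spirantizes to the fricative [v]. /bhibaiszad/ → bhivaiszad.
Rule 4 (regressive voicing assimilation): /b/ precedes the voiceless obstruent /h/, so it devoices to [p] by assimilation. /s/ precedes the voiced obstruent /z/, so it voices to [z] by assimilation. /bhivaiszad/ → phivaizzad.
Rule 5 (final devoicing): /d/ is a voiced stop in word-final position, so it devoices to [t]. /phivaizzad/ → phivaizzat.

phivaizzat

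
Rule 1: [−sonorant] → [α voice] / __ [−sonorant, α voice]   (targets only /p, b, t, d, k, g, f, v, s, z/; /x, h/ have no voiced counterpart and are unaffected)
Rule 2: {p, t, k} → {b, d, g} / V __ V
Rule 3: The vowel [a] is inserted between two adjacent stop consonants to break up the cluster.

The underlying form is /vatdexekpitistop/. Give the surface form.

vadadexekapidistop

Rule 1 (regressive voicing assimilation): /t/ precedes the voiced obstruent /d/, so it voices to [d] by assimilation. /vatdexekpitistop/ → vaddexekpitistop.
Rule 2 (intervocalic voicing): /t/ is a voiceless stop between vowels /i/ and /i/, so it voices to [d]. /vaddexekpitistop/ → vaddexekpidistop.
Rule 3 (stop-cluster a-epenthesis): /d/ and /d/ form a stop–stop cluster, so [a] is inserted between them. /k/ and /p/ form a stop–stop cluster, so [a] is inserted between them. /vaddexekpidistop/ → vadadexekapidistop.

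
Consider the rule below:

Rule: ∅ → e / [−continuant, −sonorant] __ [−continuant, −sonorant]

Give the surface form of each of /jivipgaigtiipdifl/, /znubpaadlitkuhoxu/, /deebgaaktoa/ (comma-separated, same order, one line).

jivipegaigetiipedifl, znubepaadlitekuhoxu, deebegaaketoa

/jivipgaigtiipdifl/: /p/ and /g/ form a stop–stop cluster, so [e] is inserted between them. /g/ and /t/ form a stop–stop cluster, so [e] is inserted between them. /p/ and /d/ form a stop–stop cluster, so [e] is inserted between them. → [jivipegaigetiipedifl].
/znubpaadlitkuhoxu/: /b/ and /p/ form a stop–stop cluster, so [e] is inserted between them. /t/ and /k/ form a stop–stop cluster, so [e] is inserted between them. → [znubepaadlitekuhoxu].
/deebgaaktoa/: /b/ and /g/ form a stop–stop cluster, so [e] is inserted between them. /k/ and /t/ form a stop–stop cluster, so [e] is inserted between them. → [deebegaaketoa].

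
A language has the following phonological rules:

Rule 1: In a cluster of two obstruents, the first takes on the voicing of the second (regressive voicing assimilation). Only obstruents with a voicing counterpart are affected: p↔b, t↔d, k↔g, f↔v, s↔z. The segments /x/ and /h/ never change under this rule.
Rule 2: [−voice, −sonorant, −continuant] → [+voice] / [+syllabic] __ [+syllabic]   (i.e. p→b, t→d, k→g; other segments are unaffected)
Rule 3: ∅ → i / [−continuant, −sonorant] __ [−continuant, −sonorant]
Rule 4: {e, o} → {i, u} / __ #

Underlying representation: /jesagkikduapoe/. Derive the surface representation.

Rule 1 (regressive voicing assimilation): /g/ precedes the voiceless obstruent /k/, so it devoices to [k] by assimilation. /k/ precedes the voiced obstruent /d/, so it voices to [g] by assimilation. /jesagkikduapoe/ → jesakkigduapoe.
Rule 2 (intervocalic voicing): /p/ is a voiceless stop between vowels /a/ and /o/, so it voices to [b]. /jesakkigduapoe/ → jesakkigduaboe.
Rule 3 (stop-cluster i-epenthesis): /k/ and /k/ form a stop–stop cluster, so [i] is inserted between them. /g/ and /d/ form a stop–stop cluster, so [i] is inserted between them. /jesakkigduaboe/ → jesakikigiduaboe.
Rule 4 (final vowel raising): /e/ is a mid vowel in word-final position, so it raises to [i]. /jesakikigiduaboe/ → jesakikigiduaboi.

jesakikigiduaboi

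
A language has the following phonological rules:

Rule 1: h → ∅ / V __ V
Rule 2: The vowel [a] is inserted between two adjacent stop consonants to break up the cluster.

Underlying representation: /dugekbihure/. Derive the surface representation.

dugekabiure

Rule 1 (intervocalic h-deletion): /h/ occurs between vowels /i/ and /u/, so it deletes. /dugekbihure/ → dugekbiure.
Rule 2 (stop-cluster a-epenthesis): /k/ and /b/ form a stop–stop cluster, so [a] is inserted between them. /dugekbiure/ → dugekabiure.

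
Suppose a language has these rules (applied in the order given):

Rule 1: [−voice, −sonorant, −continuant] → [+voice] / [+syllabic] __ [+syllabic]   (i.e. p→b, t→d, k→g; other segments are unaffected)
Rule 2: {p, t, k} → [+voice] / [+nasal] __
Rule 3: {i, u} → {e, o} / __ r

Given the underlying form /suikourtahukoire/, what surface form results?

Rule 1 (intervocalic voicing): /k/ is a voiceless stop between vowels /i/ and /o/, so it voices to [g]. /k/ is a voiceless stop between vowels /u/ and /o/, so it voices to [g]. /suikourtahukoire/ → suigourtahugoire.
Rule 2 (post-nasal voicing): no segment meets the environment; /suigourtahugoire/ is unchanged.
Rule 3 (pre-rhotic lowering): /u/ is a high vowel immediately before /r/, so it lowers to [o]. /i/ is a high vowel immediately before /r/, so it lowers to [e]. /suigourtahugoire/ → suigoortahugoere.

suigoortahugoere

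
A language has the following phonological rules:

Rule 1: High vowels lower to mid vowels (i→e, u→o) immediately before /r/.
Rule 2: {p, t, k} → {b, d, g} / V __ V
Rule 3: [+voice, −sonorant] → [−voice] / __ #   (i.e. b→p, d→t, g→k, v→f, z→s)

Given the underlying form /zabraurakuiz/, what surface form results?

zabraoraguis

Rule 1 (pre-rhotic lowering): /u/ is a high vowel immediately before /r/, so it lowers to [o]. /zabraurakuiz/ → zabraorakuiz.
Rule 2 (intervocalic voicing): /k/ is a voiceless stop between vowels /a/ and /u/, so it voices to [g]. /zabraorakuiz/ → zabraoraguiz.
Rule 3 (final devoicing): /z/ is a voiced obstruent in word-final position, so it devoices to [s]. /zabraoraguiz/ → zabraoraguis.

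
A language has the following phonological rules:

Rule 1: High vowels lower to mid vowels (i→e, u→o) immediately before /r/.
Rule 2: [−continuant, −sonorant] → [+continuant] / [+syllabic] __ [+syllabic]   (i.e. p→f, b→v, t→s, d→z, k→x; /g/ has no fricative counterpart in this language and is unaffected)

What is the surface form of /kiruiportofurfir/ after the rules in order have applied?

Rule 1 (pre-rhotic lowering): /i/ is a high vowel immediately before /r/, so it lowers to [e]. /u/ is a high vowel immediately before /r/, so it lowers to [o]. /i/ is a high vowel immediately before /r/, so it lowers to [e]. /kiruiportofurfir/ → keruiportoforfer.
Rule 2 (intervocalic spirantization): /p/ is a stop between vowels /i/ and /o/, so it spirantizes to the fricative [f]. /keruiportoforfer/ → keruifortoforfer.

keruifortoforfer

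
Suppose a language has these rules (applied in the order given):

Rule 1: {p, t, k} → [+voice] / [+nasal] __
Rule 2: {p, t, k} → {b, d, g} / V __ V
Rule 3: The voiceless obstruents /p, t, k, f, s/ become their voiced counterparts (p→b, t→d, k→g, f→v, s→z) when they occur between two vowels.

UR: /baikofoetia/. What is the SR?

Rule 1 (post-nasal voicing): no segment meets the environment; /baikofoetia/ is unchanged.
Rule 2 (intervocalic voicing): /k/ is a voiceless stop between vowels /i/ and /o/, so it voices to [g]. /t/ is a voiceless stop between vowels /e/ and /i/, so it voices to [d]. /baikofoetia/ → baigofoedia.
Rule 3 (intervocalic voicing): /f/ is a voiceless obstruent between vowels /o/ and /o/, so it voices to [v]. /baigofoedia/ → baigovoedia.

baigovoedia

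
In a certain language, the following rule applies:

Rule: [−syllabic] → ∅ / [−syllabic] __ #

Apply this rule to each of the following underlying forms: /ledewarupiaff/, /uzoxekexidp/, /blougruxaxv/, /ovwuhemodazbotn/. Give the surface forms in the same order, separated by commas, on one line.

ledewarupiaf, uzoxekexid, blougruxax, ovwuhemodazbot

/ledewarupiaff/: /f/ is the second consonant of a word-final cluster /ff/, so it deletes. → [ledewarupiaf].
/uzoxekexidp/: /p/ is the second consonant of a word-final cluster /dp/, so it deletes. → [uzoxekexid].
/blougruxaxv/: /v/ is the second consonant of a word-final cluster /xv/, so it deletes. → [blougruxax].
/ovwuhemodazbotn/: /n/ is the second consonant of a word-final cluster /tn/, so it deletes. → [ovwuhemodazbot].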